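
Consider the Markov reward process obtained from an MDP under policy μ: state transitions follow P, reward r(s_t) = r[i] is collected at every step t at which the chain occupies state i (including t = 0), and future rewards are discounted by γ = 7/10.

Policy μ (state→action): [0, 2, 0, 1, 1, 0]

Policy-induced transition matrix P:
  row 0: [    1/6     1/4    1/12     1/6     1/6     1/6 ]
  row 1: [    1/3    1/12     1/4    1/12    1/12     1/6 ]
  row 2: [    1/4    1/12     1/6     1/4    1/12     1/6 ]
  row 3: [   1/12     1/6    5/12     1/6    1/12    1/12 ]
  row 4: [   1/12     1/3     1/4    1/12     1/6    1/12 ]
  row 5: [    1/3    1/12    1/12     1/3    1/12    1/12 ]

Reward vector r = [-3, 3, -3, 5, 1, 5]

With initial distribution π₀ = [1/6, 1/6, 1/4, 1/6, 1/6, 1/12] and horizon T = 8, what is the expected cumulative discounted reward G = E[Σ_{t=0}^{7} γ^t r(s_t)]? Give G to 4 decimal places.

t=0: π = [0.1667, 0.1667, 0.2500, 0.1667, 0.1667, 0.0833], E[r] = 0.6667, γ^t·E[r] = 0.666667, running G = 0.666667
t=1: π = [0.2014, 0.1667, 0.2153, 0.1736, 0.1111, 0.1319], E[r] = 0.8889, γ^t·E[r] = 0.622222, running G = 1.288889
t=2: π = [0.2106, 0.1591, 0.2054, 0.1834, 0.1094, 0.1319], E[r] = 0.9155, γ^t·E[r] = 0.448600, running G = 1.737488
t=3: π = [0.2079, 0.1611, 0.2064, 0.1834, 0.1100, 0.1313], E[r] = 0.9238, γ^t·E[r] = 0.316865, running G = 2.054353
t=4: π = [0.2081, 0.1608, 0.2068, 0.1832, 0.1098, 0.1313], E[r] = 0.9193, γ^t·E[r] = 0.220732, running G = 2.275086
t=5: π = [0.2082, 0.1607, 0.2067, 0.1832, 0.1098, 0.1313], E[r] = 0.9201, γ^t·E[r] = 0.154648, running G = 2.429733
t=6: π = [0.2081, 0.1608, 0.2067, 0.1832, 0.1098, 0.1313], E[r] = 0.9201, γ^t·E[r] = 0.108251, running G = 2.537984
t=7: π = [0.2081, 0.1608, 0.2067, 0.1832, 0.1098, 0.1313], E[r] = 0.9201, γ^t·E[r] = 0.075774, running G = 2.613758

G = 2.6138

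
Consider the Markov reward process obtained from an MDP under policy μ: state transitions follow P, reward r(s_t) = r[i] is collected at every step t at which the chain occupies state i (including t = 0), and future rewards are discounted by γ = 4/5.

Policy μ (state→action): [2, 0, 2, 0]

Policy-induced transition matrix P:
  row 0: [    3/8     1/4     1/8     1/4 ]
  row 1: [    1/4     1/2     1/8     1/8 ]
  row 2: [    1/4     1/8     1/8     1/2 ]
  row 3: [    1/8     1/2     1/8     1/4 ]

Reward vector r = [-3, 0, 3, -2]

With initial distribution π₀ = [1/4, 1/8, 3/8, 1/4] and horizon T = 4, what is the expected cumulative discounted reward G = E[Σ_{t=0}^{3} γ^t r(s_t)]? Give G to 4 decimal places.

t=0: π = [0.2500, 0.1250, 0.3750, 0.2500], E[r] = -0.1250, γ^t·E[r] = -0.125000, running G = -0.125000
t=1: π = [0.2500, 0.2969, 0.1250, 0.3281], E[r] = -1.0313, γ^t·E[r] = -0.825000, running G = -0.950000
t=2: π = [0.2402, 0.3906, 0.1250, 0.2441], E[r] = -0.8340, γ^t·E[r] = -0.533750, running G = -1.483750
t=3: π = [0.2495, 0.3931, 0.1250, 0.2324], E[r] = -0.8384, γ^t·E[r] = -0.429250, running G = -1.913000

G = -1.9130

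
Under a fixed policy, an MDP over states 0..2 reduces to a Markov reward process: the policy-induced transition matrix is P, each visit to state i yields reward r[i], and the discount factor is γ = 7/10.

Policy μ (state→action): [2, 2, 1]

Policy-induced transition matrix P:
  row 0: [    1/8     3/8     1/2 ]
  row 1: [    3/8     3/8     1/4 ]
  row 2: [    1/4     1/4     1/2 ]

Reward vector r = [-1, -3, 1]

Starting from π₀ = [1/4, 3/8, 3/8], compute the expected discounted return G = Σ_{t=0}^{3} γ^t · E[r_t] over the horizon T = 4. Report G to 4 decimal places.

G = -2.2658

t=0: π = [0.2500, 0.3750, 0.3750], E[r] = -1.0000, γ^t·E[r] = -1.000000, running G = -1.000000
t=1: π = [0.2656, 0.3281, 0.4063], E[r] = -0.8438, γ^t·E[r] = -0.590625, running G = -1.590625
t=2: π = [0.2578, 0.3242, 0.4180], E[r] = -0.8125, γ^t·E[r] = -0.398125, running G = -1.988750
t=3: π = [0.2583, 0.3228, 0.4189], E[r] = -0.8076, γ^t·E[r] = -0.277013, running G = -2.265763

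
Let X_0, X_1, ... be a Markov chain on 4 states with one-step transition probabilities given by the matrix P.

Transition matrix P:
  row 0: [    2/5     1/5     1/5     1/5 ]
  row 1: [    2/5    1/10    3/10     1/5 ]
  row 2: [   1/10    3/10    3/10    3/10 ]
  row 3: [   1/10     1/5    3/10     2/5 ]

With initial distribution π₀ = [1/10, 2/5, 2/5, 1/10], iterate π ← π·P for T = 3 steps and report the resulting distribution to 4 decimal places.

π = [0.2332, 0.2066, 0.2765, 0.2837]

t=0: π = [0.1000, 0.4000, 0.4000, 0.1000]
t=1: π = [0.2500, 0.2000, 0.2900, 0.2600]
t=2: π = [0.2350, 0.2090, 0.2750, 0.2810]
t=3: π = [0.2332, 0.2066, 0.2765, 0.2837]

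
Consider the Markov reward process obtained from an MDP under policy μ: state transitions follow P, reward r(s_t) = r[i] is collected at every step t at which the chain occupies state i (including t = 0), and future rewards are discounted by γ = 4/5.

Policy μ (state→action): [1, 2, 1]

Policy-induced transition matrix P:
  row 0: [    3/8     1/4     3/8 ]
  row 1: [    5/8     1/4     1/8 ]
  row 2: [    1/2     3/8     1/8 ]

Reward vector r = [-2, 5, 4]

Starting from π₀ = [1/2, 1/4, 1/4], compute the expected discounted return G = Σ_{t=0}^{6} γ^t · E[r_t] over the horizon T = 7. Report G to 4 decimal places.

G = 5.4916

t=0: π = [0.5000, 0.2500, 0.2500], E[r] = 1.2500, γ^t·E[r] = 1.250000, running G = 1.250000
t=1: π = [0.4688, 0.2813, 0.2500], E[r] = 1.4688, γ^t·E[r] = 1.175000, running G = 2.425000
t=2: π = [0.4766, 0.2813, 0.2422], E[r] = 1.4219, γ^t·E[r] = 0.910000, running G = 3.335000
t=3: π = [0.4756, 0.2803, 0.2441], E[r] = 1.4268, γ^t·E[r] = 0.730500, running G = 4.065500
t=4: π = [0.4756, 0.2805, 0.2439], E[r] = 1.4270, γ^t·E[r] = 0.584500, running G = 4.650000
t=5: π = [0.4756, 0.2805, 0.2439], E[r] = 1.4268, γ^t·E[r] = 0.467530, running G = 5.117530
t=6: π = [0.4756, 0.2805, 0.2439], E[r] = 1.4268, γ^t·E[r] = 0.374036, running G = 5.491566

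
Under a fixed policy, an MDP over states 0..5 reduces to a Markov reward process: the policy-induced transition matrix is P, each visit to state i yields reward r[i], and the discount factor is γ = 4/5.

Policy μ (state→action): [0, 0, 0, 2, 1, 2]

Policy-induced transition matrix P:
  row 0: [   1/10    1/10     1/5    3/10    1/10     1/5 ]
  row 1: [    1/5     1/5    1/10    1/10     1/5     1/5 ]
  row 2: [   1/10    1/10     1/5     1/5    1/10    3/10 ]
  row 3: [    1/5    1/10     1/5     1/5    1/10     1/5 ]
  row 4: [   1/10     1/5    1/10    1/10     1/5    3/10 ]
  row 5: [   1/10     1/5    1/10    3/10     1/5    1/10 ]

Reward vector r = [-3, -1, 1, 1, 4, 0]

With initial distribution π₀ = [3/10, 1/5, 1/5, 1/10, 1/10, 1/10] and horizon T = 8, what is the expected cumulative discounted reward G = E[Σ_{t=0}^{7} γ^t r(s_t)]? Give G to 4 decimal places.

G = 0.8650

t=0: π = [0.3000, 0.2000, 0.2000, 0.1000, 0.1000, 0.1000], E[r] = -0.4000, γ^t·E[r] = -0.400000, running G = -0.400000
t=1: π = [0.1300, 0.1400, 0.1600, 0.2100, 0.1400, 0.2200], E[r] = 0.4000, γ^t·E[r] = 0.320000, running G = -0.080000
t=2: π = [0.1350, 0.1500, 0.1500, 0.2070, 0.1500, 0.2080], E[r] = 0.4020, γ^t·E[r] = 0.257280, running G = 0.177280
t=3: π = [0.1357, 0.1508, 0.1492, 0.2043, 0.1508, 0.2092], E[r] = 0.3988, γ^t·E[r] = 0.204186, running G = 0.381466
t=4: π = [0.1355, 0.1511, 0.1489, 0.2043, 0.1511, 0.2091], E[r] = 0.4000, γ^t·E[r] = 0.163824, running G = 0.545289
t=5: π = [0.1355, 0.1511, 0.1489, 0.2042, 0.1511, 0.2091], E[r] = 0.3999, γ^t·E[r] = 0.131029, running G = 0.676318
t=6: π = [0.1355, 0.1511, 0.1489, 0.2042, 0.1511, 0.2091], E[r] = 0.3999, γ^t·E[r] = 0.104830, running G = 0.781148
t=7: π = [0.1355, 0.1511, 0.1489, 0.2042, 0.1511, 0.2091], E[r] = 0.3999, γ^t·E[r] = 0.083864, running G = 0.865013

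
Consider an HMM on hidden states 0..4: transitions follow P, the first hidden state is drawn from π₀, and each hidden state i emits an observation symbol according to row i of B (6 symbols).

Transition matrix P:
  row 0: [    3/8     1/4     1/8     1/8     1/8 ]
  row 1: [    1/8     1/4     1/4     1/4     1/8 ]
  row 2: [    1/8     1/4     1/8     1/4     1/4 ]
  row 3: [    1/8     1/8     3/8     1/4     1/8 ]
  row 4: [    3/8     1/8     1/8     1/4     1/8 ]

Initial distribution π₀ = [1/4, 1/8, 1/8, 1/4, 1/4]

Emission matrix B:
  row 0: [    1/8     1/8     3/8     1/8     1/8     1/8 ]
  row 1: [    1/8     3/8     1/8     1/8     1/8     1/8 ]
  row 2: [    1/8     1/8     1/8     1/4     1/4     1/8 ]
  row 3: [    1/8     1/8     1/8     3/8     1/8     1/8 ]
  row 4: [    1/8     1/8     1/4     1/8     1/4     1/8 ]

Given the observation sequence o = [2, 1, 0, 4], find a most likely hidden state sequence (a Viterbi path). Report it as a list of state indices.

path = [0, 1, 3, 2]

t=0: δ = [9.375e-02, 1.562e-02, 1.562e-02, 3.125e-02, 6.250e-02]  (obs o_0=2)
t=1: δ = [4.395e-03, 8.789e-03, 1.465e-03, 1.953e-03, 1.465e-03]  ψ = [0, 0, 0, 4, 0]  (obs o_1=1)
t=2: δ = [2.060e-04, 2.747e-04, 2.747e-04, 2.747e-04, 1.373e-04]  ψ = [0, 1, 1, 1, 1]  (obs o_2=0)
t=3: δ = [9.656e-06, 8.583e-06, 2.575e-05, 8.583e-06, 1.717e-05]  ψ = [0, 1, 3, 1, 2]  (obs o_3=4)
backtrack: best end state = 2; path = [0, 1, 3, 2]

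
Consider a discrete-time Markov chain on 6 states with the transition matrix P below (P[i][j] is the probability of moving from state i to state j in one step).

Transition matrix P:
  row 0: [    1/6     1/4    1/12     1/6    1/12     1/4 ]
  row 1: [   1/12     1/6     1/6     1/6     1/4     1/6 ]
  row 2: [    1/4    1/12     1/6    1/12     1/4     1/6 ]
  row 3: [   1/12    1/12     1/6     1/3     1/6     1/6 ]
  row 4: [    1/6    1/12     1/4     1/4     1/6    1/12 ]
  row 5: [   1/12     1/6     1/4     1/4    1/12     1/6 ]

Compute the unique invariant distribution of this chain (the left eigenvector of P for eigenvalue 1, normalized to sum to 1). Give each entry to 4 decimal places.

Balance equations π_j = Σ_i π_i·P[i][j]:
  π_0 = 1/6·π_0 + 1/12·π_1 + 1/4·π_2 + 1/12·π_3 + 1/6·π_4 + 1/12·π_5
  π_1 = 1/4·π_0 + 1/6·π_1 + 1/12·π_2 + 1/12·π_3 + 1/12·π_4 + 1/6·π_5
  π_2 = 1/12·π_0 + 1/6·π_1 + 1/6·π_2 + 1/6·π_3 + 1/4·π_4 + 1/4·π_5
  π_3 = 1/6·π_0 + 1/6·π_1 + 1/12·π_2 + 1/3·π_3 + 1/4·π_4 + 1/4·π_5
  π_4 = 1/12·π_0 + 1/4·π_1 + 1/4·π_2 + 1/6·π_3 + 1/6·π_4 + 1/12·π_5
  normalize: π_0 + π_1 + π_2 + π_3 + π_4 + π_5 = 1
Solving the linear system gives exactly π = [29415/211076, 13845/105538, 38565/211076, 45363/211076, 35359/211076, 8671/52769].

π = [0.1394, 0.1312, 0.1827, 0.2149, 0.1675, 0.1643]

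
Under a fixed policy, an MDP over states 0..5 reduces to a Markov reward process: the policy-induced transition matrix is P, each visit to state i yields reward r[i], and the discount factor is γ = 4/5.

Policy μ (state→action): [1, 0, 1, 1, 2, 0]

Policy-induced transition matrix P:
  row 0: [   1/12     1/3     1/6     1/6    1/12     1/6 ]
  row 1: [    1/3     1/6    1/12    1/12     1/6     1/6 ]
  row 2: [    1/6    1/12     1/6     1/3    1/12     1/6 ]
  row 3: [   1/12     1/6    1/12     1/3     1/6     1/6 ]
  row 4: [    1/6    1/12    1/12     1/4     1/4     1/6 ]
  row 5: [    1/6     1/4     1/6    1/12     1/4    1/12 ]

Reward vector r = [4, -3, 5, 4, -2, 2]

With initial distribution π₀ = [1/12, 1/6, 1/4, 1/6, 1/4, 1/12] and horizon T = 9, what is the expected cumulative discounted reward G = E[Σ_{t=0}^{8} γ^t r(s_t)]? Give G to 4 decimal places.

G = 6.6592

t=0: π = [0.0833, 0.1667, 0.2500, 0.1667, 0.2500, 0.0833], E[r] = 1.4167, γ^t·E[r] = 1.416667, running G = 1.416667
t=1: π = [0.1736, 0.1458, 0.1181, 0.2361, 0.1667, 0.1597], E[r] = 1.7778, γ^t·E[r] = 1.422222, running G = 2.838889
t=2: π = [0.1568, 0.1852, 0.1209, 0.2141, 0.1696, 0.1534], E[r] = 1.5006, γ^t·E[r] = 0.960370, running G = 3.799259
t=3: π = [0.1666, 0.1814, 0.1193, 0.2084, 0.1704, 0.1539], E[r] = 1.5193, γ^t·E[r] = 0.777877, running G = 4.577136
t=4: π = [0.1656, 0.1831, 0.1200, 0.2075, 0.1699, 0.1538], E[r] = 1.5112, γ^t·E[r] = 0.619004, running G = 5.196140
t=5: π = [0.1661, 0.1829, 0.1200, 0.2073, 0.1698, 0.1538], E[r] = 1.5126, γ^t·E[r] = 0.495662, running G = 5.691802
t=6: π = [0.1660, 0.1830, 0.1200, 0.2073, 0.1698, 0.1538], E[r] = 1.5123, γ^t·E[r] = 0.396452, running G = 6.088254
t=7: π = [0.1661, 0.1830, 0.1200, 0.2073, 0.1698, 0.1538], E[r] = 1.5124, γ^t·E[r] = 0.317176, running G = 6.405430
t=8: π = [0.1661, 0.1830, 0.1200, 0.2073, 0.1698, 0.1538], E[r] = 1.5124, γ^t·E[r] = 0.253738, running G = 6.659168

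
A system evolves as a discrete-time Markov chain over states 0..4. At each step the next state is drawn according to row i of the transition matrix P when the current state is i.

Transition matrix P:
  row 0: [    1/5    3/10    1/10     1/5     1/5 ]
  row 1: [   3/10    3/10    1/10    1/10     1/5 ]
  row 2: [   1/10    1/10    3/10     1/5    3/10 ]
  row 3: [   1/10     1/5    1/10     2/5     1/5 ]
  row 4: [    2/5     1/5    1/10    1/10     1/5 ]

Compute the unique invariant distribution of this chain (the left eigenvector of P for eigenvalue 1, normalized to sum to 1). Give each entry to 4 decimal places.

Balance equations π_j = Σ_i π_i·P[i][j]:
  π_0 = 1/5·π_0 + 3/10·π_1 + 1/10·π_2 + 1/10·π_3 + 2/5·π_4
  π_1 = 3/10·π_0 + 3/10·π_1 + 1/10·π_2 + 1/5·π_3 + 1/5·π_4
  π_2 = 1/10·π_0 + 1/10·π_1 + 3/10·π_2 + 1/10·π_3 + 1/10·π_4
  π_3 = 1/5·π_0 + 1/10·π_1 + 1/5·π_2 + 2/5·π_3 + 1/10·π_4
  normalize: π_0 + π_1 + π_2 + π_3 + π_4 = 1
Solving the linear system gives exactly π = [1479/6320, 1481/6320, 1/8, 1227/6320, 17/80].

π = [0.2340, 0.2343, 0.1250, 0.1941, 0.2125]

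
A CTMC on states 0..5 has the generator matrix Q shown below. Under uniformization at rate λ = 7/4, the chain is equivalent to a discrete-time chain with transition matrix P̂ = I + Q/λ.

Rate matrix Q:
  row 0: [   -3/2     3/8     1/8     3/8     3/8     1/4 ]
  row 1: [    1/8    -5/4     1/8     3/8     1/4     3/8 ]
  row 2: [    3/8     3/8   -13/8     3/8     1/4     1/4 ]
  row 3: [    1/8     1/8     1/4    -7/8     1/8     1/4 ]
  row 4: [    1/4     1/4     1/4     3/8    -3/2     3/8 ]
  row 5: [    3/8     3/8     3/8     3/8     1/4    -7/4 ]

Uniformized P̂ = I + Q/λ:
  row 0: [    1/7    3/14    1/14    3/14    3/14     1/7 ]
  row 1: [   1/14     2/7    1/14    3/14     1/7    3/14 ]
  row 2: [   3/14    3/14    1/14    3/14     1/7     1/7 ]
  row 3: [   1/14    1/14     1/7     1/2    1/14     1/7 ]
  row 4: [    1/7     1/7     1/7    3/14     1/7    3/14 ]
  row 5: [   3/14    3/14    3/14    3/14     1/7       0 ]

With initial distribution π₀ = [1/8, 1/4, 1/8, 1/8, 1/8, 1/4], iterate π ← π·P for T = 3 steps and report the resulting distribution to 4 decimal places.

π = [0.1285, 0.1769, 0.1227, 0.2959, 0.1317, 0.1444]

t=0: π = [0.1250, 0.2500, 0.1250, 0.1250, 0.1250, 0.2500]
t=1: π = [0.1429, 0.2054, 0.1250, 0.2500, 0.1429, 0.1339]
t=2: π = [0.1288, 0.1830, 0.1186, 0.2857, 0.1352, 0.1486]
t=3: π = [0.1285, 0.1769, 0.1227, 0.2959, 0.1317, 0.1444]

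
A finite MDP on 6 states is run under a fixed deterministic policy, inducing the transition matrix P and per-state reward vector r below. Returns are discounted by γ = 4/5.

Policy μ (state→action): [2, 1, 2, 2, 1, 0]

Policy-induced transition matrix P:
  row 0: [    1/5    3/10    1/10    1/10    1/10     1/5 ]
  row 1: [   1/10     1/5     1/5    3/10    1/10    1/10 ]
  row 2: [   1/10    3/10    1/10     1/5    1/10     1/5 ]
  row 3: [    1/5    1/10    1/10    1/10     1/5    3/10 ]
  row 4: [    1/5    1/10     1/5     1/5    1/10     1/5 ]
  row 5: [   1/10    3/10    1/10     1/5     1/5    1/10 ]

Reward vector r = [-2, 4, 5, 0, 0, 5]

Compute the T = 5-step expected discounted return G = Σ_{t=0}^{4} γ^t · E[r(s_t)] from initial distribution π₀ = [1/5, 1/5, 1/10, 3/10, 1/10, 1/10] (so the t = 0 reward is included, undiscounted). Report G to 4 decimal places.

G = 6.4349

t=0: π = [0.2000, 0.2000, 0.1000, 0.3000, 0.1000, 0.1000], E[r] = 1.4000, γ^t·E[r] = 1.400000, running G = 1.400000
t=1: π = [0.1600, 0.2000, 0.1300, 0.1700, 0.1400, 0.2000], E[r] = 2.1300, γ^t·E[r] = 1.704000, running G = 3.104000
t=2: π = [0.1470, 0.2180, 0.1340, 0.1870, 0.1370, 0.1770], E[r] = 2.1330, γ^t·E[r] = 1.365120, running G = 4.469120
t=3: π = [0.1471, 0.2134, 0.1355, 0.1884, 0.1364, 0.1792], E[r] = 2.1329, γ^t·E[r] = 1.092045, running G = 5.561165
t=4: π = [0.1472, 0.2137, 0.1350, 0.1878, 0.1368, 0.1796], E[r] = 2.1332, γ^t·E[r] = 0.873767, running G = 6.434932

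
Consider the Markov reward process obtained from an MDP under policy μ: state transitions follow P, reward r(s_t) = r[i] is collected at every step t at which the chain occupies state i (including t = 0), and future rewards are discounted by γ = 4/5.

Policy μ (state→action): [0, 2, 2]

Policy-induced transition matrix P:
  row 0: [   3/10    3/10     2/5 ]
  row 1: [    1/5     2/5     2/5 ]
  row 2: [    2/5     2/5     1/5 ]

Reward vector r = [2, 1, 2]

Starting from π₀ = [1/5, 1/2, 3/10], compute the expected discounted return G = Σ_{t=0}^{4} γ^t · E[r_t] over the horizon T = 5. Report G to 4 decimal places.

G = 5.3398

t=0: π = [0.2000, 0.5000, 0.3000], E[r] = 1.5000, γ^t·E[r] = 1.500000, running G = 1.500000
t=1: π = [0.2800, 0.3800, 0.3400], E[r] = 1.6200, γ^t·E[r] = 1.296000, running G = 2.796000
t=2: π = [0.2960, 0.3720, 0.3320], E[r] = 1.6280, γ^t·E[r] = 1.041920, running G = 3.837920
t=3: π = [0.2960, 0.3704, 0.3336], E[r] = 1.6296, γ^t·E[r] = 0.834355, running G = 4.672275
t=4: π = [0.2963, 0.3704, 0.3333], E[r] = 1.6296, γ^t·E[r] = 0.667484, running G = 5.339759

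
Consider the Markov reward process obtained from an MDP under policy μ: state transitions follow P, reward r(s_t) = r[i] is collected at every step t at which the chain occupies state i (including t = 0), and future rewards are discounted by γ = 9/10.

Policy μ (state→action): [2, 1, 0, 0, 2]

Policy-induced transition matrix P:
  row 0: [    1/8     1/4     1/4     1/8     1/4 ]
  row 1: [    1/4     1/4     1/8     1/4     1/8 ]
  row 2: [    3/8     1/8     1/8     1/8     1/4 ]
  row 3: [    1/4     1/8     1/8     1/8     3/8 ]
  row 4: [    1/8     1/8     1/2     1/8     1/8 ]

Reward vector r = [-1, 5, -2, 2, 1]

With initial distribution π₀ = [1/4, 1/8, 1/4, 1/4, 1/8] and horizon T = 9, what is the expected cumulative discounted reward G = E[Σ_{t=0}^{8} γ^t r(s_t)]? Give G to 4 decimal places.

t=0: π = [0.2500, 0.1250, 0.2500, 0.2500, 0.1250], E[r] = 0.5000, γ^t·E[r] = 0.500000, running G = 0.500000
t=1: π = [0.2344, 0.1719, 0.2031, 0.1406, 0.2500], E[r] = 0.7500, γ^t·E[r] = 0.675000, running G = 1.175000
t=2: π = [0.2148, 0.1758, 0.2480, 0.1465, 0.2148], E[r] = 0.6758, γ^t·E[r] = 0.547383, running G = 1.722383
t=3: π = [0.2273, 0.1738, 0.2324, 0.1470, 0.2195], E[r] = 0.6904, γ^t·E[r] = 0.503323, running G = 2.225706
t=4: π = [0.2232, 0.1751, 0.2357, 0.1467, 0.2192], E[r] = 0.6937, γ^t·E[r] = 0.455153, running G = 2.680859
t=5: π = [0.2242, 0.1748, 0.2351, 0.1469, 0.2190], E[r] = 0.6924, γ^t·E[r] = 0.408872, running G = 3.089732
t=6: π = [0.2240, 0.1749, 0.2352, 0.1468, 0.2191], E[r] = 0.6929, γ^t·E[r] = 0.368217, running G = 3.457948
t=7: π = [0.2240, 0.1749, 0.2352, 0.1469, 0.2191], E[r] = 0.6928, γ^t·E[r] = 0.331344, running G = 3.789292
t=8: π = [0.2240, 0.1749, 0.2352, 0.1469, 0.2191], E[r] = 0.6928, γ^t·E[r] = 0.298218, running G = 4.087510

G = 4.0875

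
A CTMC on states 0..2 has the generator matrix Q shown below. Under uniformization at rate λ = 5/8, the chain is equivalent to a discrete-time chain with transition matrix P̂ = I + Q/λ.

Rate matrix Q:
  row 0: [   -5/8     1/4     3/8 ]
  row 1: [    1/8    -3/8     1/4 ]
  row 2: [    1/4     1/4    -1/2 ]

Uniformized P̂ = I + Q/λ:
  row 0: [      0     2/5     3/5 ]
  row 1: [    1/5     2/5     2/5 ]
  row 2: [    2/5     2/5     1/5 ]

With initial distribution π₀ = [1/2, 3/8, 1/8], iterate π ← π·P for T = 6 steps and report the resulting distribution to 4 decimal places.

t=0: π = [0.5000, 0.3750, 0.1250]
t=1: π = [0.1250, 0.4000, 0.4750]
t=2: π = [0.2700, 0.4000, 0.3300]
t=3: π = [0.2120, 0.4000, 0.3880]
t=4: π = [0.2352, 0.4000, 0.3648]
t=5: π = [0.2259, 0.4000, 0.3741]
t=6: π = [0.2296, 0.4000, 0.3704]

π = [0.2296, 0.4000, 0.3704]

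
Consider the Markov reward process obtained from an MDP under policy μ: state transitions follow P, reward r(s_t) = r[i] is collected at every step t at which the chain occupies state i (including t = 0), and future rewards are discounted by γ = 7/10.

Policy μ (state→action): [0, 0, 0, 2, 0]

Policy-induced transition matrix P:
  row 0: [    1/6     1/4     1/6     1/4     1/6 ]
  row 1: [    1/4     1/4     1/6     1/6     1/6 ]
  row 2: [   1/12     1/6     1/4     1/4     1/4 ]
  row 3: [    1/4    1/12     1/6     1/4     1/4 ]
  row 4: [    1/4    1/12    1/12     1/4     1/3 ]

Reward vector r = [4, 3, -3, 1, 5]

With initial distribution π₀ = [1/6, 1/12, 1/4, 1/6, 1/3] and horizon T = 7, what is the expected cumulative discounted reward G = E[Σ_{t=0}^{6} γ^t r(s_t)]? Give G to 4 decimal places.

t=0: π = [0.1667, 0.0833, 0.2500, 0.1667, 0.3333], E[r] = 2.0000, γ^t·E[r] = 2.000000, running G = 2.000000
t=1: π = [0.1944, 0.1458, 0.1597, 0.2431, 0.2569], E[r] = 2.2639, γ^t·E[r] = 1.584722, running G = 3.584722
t=2: π = [0.2072, 0.1534, 0.1586, 0.2378, 0.2431], E[r] = 2.2662, γ^t·E[r] = 1.110440, running G = 4.695162
t=3: π = [0.2063, 0.1566, 0.1596, 0.2372, 0.2402], E[r] = 2.2545, γ^t·E[r] = 0.773305, running G = 5.468467
t=4: π = [0.2062, 0.1571, 0.1600, 0.2369, 0.2398], E[r] = 2.2521, γ^t·E[r] = 0.540740, running G = 6.009207
t=5: π = [0.2062, 0.1572, 0.1600, 0.2369, 0.2397], E[r] = 2.2517, γ^t·E[r] = 0.378437, running G = 6.387644
t=6: π = [0.2062, 0.1572, 0.1600, 0.2369, 0.2397], E[r] = 2.2516, γ^t·E[r] = 0.264897, running G = 6.652541

G = 6.6525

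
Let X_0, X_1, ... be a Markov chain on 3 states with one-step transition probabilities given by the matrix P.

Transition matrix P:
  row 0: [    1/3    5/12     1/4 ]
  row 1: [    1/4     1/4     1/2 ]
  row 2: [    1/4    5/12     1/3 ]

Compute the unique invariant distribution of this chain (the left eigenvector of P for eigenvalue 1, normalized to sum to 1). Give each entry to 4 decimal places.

π = [0.2727, 0.3571, 0.3701]

Balance equations π_j = Σ_i π_i·P[i][j]:
  π_0 = 1/3·π_0 + 1/4·π_1 + 1/4·π_2
  π_1 = 5/12·π_0 + 1/4·π_1 + 5/12·π_2
  normalize: π_0 + π_1 + π_2 = 1
Solving the linear system gives exactly π = [3/11, 5/14, 57/154].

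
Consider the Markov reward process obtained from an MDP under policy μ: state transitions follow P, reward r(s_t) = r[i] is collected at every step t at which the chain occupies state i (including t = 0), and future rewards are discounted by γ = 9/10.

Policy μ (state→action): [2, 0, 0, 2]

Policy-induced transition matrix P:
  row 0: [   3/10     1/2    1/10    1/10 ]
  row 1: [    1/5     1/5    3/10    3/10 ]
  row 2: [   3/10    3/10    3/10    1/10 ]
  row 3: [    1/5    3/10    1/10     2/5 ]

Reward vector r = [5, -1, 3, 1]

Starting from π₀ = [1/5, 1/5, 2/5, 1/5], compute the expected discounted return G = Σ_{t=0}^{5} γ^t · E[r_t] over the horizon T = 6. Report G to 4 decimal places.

G = 8.7572

t=0: π = [0.2000, 0.2000, 0.4000, 0.2000], E[r] = 2.2000, γ^t·E[r] = 2.200000, running G = 2.200000
t=1: π = [0.2600, 0.3200, 0.2200, 0.2000], E[r] = 1.8400, γ^t·E[r] = 1.656000, running G = 3.856000
t=2: π = [0.2480, 0.3200, 0.2080, 0.2240], E[r] = 1.7680, γ^t·E[r] = 1.432080, running G = 5.288080
t=3: π = [0.2456, 0.3176, 0.2056, 0.2312], E[r] = 1.7584, γ^t·E[r] = 1.281874, running G = 6.569954
t=4: π = [0.2451, 0.3174, 0.2046, 0.2329], E[r] = 1.7550, γ^t·E[r] = 1.151482, running G = 7.721435
t=5: π = [0.2450, 0.3173, 0.2044, 0.2333], E[r] = 1.7541, γ^t·E[r] = 1.035795, running G = 8.757230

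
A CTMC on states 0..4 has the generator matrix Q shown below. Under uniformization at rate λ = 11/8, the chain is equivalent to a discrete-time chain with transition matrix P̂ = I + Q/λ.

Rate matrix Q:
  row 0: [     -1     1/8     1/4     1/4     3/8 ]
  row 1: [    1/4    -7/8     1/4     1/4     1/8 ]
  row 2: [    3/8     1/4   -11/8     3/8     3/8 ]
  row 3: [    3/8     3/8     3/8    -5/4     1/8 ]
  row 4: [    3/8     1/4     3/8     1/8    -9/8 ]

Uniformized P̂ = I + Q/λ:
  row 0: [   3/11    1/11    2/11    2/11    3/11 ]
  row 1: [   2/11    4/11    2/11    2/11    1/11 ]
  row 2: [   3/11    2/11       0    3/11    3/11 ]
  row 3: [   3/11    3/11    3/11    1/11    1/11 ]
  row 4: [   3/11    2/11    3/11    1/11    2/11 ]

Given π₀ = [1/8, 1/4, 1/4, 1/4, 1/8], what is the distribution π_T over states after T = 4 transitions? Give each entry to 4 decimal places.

t=0: π = [0.1250, 0.2500, 0.2500, 0.2500, 0.1250]
t=1: π = [0.2500, 0.2386, 0.1705, 0.1705, 0.1705]
t=2: π = [0.2510, 0.2180, 0.1818, 0.1663, 0.1829]
t=3: π = [0.2529, 0.2137, 0.1805, 0.1666, 0.1862]
t=4: π = [0.2533, 0.2128, 0.1811, 0.1662, 0.1866]

π = [0.2533, 0.2128, 0.1811, 0.1662, 0.1866]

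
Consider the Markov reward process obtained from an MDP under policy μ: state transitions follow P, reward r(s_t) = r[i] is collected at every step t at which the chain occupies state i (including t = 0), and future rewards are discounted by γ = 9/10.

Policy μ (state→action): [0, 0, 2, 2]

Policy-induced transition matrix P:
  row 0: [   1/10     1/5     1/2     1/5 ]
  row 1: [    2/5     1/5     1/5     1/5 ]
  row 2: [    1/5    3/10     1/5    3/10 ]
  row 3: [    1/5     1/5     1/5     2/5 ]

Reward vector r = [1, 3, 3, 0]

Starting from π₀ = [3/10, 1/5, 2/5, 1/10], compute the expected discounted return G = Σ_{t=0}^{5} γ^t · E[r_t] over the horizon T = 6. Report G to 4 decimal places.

t=0: π = [0.3000, 0.2000, 0.4000, 0.1000], E[r] = 2.1000, γ^t·E[r] = 2.100000, running G = 2.100000
t=1: π = [0.2100, 0.2400, 0.2900, 0.2600], E[r] = 1.8000, γ^t·E[r] = 1.620000, running G = 3.720000
t=2: π = [0.2270, 0.2290, 0.2630, 0.2810], E[r] = 1.7030, γ^t·E[r] = 1.379430, running G = 5.099430
t=3: π = [0.2231, 0.2263, 0.2681, 0.2825], E[r] = 1.7063, γ^t·E[r] = 1.243893, running G = 6.343323
t=4: π = [0.2230, 0.2268, 0.2669, 0.2833], E[r] = 1.7042, γ^t·E[r] = 1.118106, running G = 7.461429
t=5: π = [0.2231, 0.2267, 0.2669, 0.2834], E[r] = 1.7038, γ^t·E[r] = 1.006077, running G = 8.467506

G = 8.4675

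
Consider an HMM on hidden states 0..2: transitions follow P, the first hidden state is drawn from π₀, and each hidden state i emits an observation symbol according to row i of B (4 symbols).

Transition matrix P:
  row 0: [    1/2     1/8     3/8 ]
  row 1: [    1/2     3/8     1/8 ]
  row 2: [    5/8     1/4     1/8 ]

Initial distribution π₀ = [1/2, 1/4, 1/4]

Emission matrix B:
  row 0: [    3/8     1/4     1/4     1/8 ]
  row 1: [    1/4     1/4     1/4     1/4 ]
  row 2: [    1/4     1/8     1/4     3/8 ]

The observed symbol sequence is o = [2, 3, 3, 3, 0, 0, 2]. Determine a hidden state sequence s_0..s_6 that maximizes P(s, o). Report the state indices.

path = [0, 2, 0, 2, 0, 0, 0]

t=0: δ = [1.250e-01, 6.250e-02, 6.250e-02]  (obs o_0=2)
t=1: δ = [7.812e-03, 5.859e-03, 1.758e-02]  ψ = [0, 1, 0]  (obs o_1=3)
t=2: δ = [1.373e-03, 1.099e-03, 1.099e-03]  ψ = [2, 2, 0]  (obs o_2=3)
t=3: δ = [8.583e-05, 1.030e-04, 1.931e-04]  ψ = [0, 1, 0]  (obs o_3=3)
t=4: δ = [4.526e-05, 1.207e-05, 8.047e-06]  ψ = [2, 2, 0]  (obs o_4=0)
t=5: δ = [8.487e-06, 1.414e-06, 4.243e-06]  ψ = [0, 0, 0]  (obs o_5=0)
t=6: δ = [1.061e-06, 2.652e-07, 7.956e-07]  ψ = [0, 0, 0]  (obs o_6=2)
backtrack: best end state = 0; path = [0, 2, 0, 2, 0, 0, 0]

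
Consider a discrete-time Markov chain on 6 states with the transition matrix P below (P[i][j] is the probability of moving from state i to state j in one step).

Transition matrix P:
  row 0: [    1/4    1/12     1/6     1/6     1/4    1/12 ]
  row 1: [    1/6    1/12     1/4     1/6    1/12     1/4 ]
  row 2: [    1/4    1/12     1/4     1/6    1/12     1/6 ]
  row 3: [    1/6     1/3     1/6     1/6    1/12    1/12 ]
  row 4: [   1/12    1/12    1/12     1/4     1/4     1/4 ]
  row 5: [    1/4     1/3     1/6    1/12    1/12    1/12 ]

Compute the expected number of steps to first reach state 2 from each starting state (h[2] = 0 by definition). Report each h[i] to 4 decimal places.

h = [6.0348, 5.4223, 0.0000, 5.8068, 6.4839, 5.8258]

First-step conditioning: h[2] = 0; for i ≠ 2, h[i] = 1 + Σ_k P[i][k]·h[k].
  h[0] = 1 + 1/4·h[0] + 1/12·h[1] + 1/6·h[3] + 1/4·h[4] + 1/12·h[5]
  h[1] = 1 + 1/6·h[0] + 1/12·h[1] + 1/6·h[3] + 1/12·h[4] + 1/4·h[5]
  h[3] = 1 + 1/6·h[0] + 1/3·h[1] + 1/6·h[3] + 1/12·h[4] + 1/12·h[5]
  h[4] = 1 + 1/12·h[0] + 1/12·h[1] + 1/4·h[3] + 1/4·h[4] + 1/4·h[5]
  h[5] = 1 + 1/4·h[0] + 1/3·h[1] + 1/12·h[3] + 1/12·h[4] + 1/12·h[5]
Solving the 5×5 linear system over states ≠ 2 gives exactly h = [125784/20843, 113016/20843, 0, 121032/20843, 135144/20843, 121428/20843] (h[2] = 0 is the target).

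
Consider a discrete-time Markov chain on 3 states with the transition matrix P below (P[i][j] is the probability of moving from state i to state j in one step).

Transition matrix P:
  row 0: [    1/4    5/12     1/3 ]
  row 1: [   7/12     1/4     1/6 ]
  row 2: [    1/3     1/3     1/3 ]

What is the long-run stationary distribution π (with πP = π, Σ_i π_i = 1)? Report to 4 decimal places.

Balance equations π_j = Σ_i π_i·P[i][j]:
  π_0 = 1/4·π_0 + 7/12·π_1 + 1/3·π_2
  π_1 = 5/12·π_0 + 1/4·π_1 + 1/3·π_2
  normalize: π_0 + π_1 + π_2 = 1
Solving the linear system gives exactly π = [32/83, 28/83, 23/83].

π = [0.3855, 0.3373, 0.2771]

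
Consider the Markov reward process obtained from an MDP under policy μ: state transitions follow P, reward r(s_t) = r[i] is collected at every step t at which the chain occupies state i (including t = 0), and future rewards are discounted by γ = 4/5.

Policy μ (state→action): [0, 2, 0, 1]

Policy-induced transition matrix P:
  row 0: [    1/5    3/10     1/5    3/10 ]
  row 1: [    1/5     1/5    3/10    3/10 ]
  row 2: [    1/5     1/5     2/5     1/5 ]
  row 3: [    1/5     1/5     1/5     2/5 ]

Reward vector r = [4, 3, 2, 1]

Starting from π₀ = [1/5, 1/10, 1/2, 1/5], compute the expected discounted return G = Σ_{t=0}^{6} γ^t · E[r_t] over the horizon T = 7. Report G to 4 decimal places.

G = 9.1709

t=0: π = [0.2000, 0.1000, 0.5000, 0.2000], E[r] = 2.3000, γ^t·E[r] = 2.300000, running G = 2.300000
t=1: π = [0.2000, 0.2200, 0.3100, 0.2700], E[r] = 2.3500, γ^t·E[r] = 1.880000, running G = 4.180000
t=2: π = [0.2000, 0.2200, 0.2840, 0.2960], E[r] = 2.3240, γ^t·E[r] = 1.487360, running G = 5.667360
t=3: π = [0.2000, 0.2200, 0.2788, 0.3012], E[r] = 2.3188, γ^t·E[r] = 1.187226, running G = 6.854586
t=4: π = [0.2000, 0.2200, 0.2778, 0.3022], E[r] = 2.3178, γ^t·E[r] = 0.949354, running G = 7.803940
t=5: π = [0.2000, 0.2200, 0.2776, 0.3024], E[r] = 2.3176, γ^t·E[r] = 0.759415, running G = 8.563356
t=6: π = [0.2000, 0.2200, 0.2775, 0.3025], E[r] = 2.3175, γ^t·E[r] = 0.607521, running G = 9.170877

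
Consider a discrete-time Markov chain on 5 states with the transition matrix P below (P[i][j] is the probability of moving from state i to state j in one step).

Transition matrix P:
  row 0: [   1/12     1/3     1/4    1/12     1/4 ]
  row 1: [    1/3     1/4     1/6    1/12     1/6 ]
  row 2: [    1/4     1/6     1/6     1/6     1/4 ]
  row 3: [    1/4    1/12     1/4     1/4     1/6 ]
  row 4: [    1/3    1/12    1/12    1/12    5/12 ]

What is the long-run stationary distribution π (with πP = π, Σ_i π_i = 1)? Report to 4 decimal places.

Balance equations π_j = Σ_i π_i·P[i][j]:
  π_0 = 1/12·π_0 + 1/3·π_1 + 1/4·π_2 + 1/4·π_3 + 1/3·π_4
  π_1 = 1/3·π_0 + 1/4·π_1 + 1/6·π_2 + 1/12·π_3 + 1/12·π_4
  π_2 = 1/4·π_0 + 1/6·π_1 + 1/6·π_2 + 1/4·π_3 + 1/12·π_4
  π_3 = 1/12·π_0 + 1/12·π_1 + 1/6·π_2 + 1/4·π_3 + 1/12·π_4
  normalize: π_0 + π_1 + π_2 + π_3 + π_4 = 1
Solving the linear system gives exactly π = [4030/16303, 3124/16303, 2847/16303, 1915/16303, 4387/16303].

π = [0.2472, 0.1916, 0.1746, 0.1175, 0.2691]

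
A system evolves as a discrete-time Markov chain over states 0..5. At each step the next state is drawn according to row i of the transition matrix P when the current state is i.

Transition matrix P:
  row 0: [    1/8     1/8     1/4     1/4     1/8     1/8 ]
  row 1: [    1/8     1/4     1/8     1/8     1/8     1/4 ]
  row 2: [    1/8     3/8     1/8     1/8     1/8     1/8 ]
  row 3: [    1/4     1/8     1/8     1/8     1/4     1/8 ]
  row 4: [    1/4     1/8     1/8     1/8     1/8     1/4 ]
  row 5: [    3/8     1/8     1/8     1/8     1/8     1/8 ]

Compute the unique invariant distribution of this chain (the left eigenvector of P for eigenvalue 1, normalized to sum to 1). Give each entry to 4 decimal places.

Balance equations π_j = Σ_i π_i·P[i][j]:
  π_0 = 1/8·π_0 + 1/8·π_1 + 1/8·π_2 + 1/4·π_3 + 1/4·π_4 + 3/8·π_5
  π_1 = 1/8·π_0 + 1/4·π_1 + 3/8·π_2 + 1/8·π_3 + 1/8·π_4 + 1/8·π_5
  π_2 = 1/4·π_0 + 1/8·π_1 + 1/8·π_2 + 1/8·π_3 + 1/8·π_4 + 1/8·π_5
  π_3 = 1/4·π_0 + 1/8·π_1 + 1/8·π_2 + 1/8·π_3 + 1/8·π_4 + 1/8·π_5
  π_4 = 1/8·π_0 + 1/8·π_1 + 1/8·π_2 + 1/4·π_3 + 1/8·π_4 + 1/8·π_5
  normalize: π_0 + π_1 + π_2 + π_3 + π_4 + π_5 = 1
Solving the linear system gives exactly π = [953/4687, 871/4687, 705/4687, 705/4687, 674/4687, 779/4687].

π = [0.2033, 0.1858, 0.1504, 0.1504, 0.1438, 0.1662]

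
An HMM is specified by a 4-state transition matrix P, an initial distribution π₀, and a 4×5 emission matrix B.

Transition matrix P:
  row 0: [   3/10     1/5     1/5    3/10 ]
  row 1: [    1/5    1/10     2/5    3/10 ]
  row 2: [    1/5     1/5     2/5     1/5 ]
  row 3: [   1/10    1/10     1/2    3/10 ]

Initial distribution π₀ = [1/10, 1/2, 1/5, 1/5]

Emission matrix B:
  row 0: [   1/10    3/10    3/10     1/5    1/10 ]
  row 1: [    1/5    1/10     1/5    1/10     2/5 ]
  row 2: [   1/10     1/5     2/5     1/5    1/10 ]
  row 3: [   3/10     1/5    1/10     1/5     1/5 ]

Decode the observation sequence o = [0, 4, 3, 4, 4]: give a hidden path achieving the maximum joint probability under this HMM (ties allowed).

path = [1, 3, 2, 1, 3]

t=0: δ = [1.000e-02, 1.000e-01, 2.000e-02, 6.000e-02]  (obs o_0=0)
t=1: δ = [2.000e-03, 4.000e-03, 4.000e-03, 6.000e-03]  ψ = [1, 1, 1, 1]  (obs o_1=4)
t=2: δ = [1.600e-04, 8.000e-05, 6.000e-04, 3.600e-04]  ψ = [1, 2, 3, 3]  (obs o_2=3)
t=3: δ = [1.200e-05, 4.800e-05, 2.400e-05, 2.400e-05]  ψ = [2, 2, 2, 2]  (obs o_3=4)
t=4: δ = [9.600e-07, 1.920e-06, 1.920e-06, 2.880e-06]  ψ = [1, 1, 1, 1]  (obs o_4=4)
backtrack: best end state = 3; path = [1, 3, 2, 1, 3]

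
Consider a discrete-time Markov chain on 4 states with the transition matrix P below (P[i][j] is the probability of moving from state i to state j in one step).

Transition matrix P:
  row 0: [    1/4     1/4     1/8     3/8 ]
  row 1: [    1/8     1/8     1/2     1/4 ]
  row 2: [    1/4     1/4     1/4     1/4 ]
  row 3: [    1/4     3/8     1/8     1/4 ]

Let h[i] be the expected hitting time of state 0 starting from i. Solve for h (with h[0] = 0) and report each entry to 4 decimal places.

h = [0.0000, 5.0794, 4.5714, 4.6349]

First-step conditioning: h[0] = 0; for i ≠ 0, h[i] = 1 + Σ_k P[i][k]·h[k].
  h[1] = 1 + 1/8·h[1] + 1/2·h[2] + 1/4·h[3]
  h[2] = 1 + 1/4·h[1] + 1/4·h[2] + 1/4·h[3]
  h[3] = 1 + 3/8·h[1] + 1/8·h[2] + 1/4·h[3]
Solving the 3×3 linear system over states ≠ 0 gives exactly h = [0, 320/63, 32/7, 292/63] (h[0] = 0 is the target).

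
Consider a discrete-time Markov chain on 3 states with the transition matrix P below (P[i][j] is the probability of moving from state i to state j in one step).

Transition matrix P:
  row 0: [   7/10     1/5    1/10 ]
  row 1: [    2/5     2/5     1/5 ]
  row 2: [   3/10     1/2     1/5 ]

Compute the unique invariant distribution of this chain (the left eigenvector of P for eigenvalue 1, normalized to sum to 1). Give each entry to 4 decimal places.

Balance equations π_j = Σ_i π_i·P[i][j]:
  π_0 = 7/10·π_0 + 2/5·π_1 + 3/10·π_2
  π_1 = 1/5·π_0 + 2/5·π_1 + 1/2·π_2
  normalize: π_0 + π_1 + π_2 = 1
Solving the linear system gives exactly π = [38/69, 7/23, 10/69].

π = [0.5507, 0.3043, 0.1449]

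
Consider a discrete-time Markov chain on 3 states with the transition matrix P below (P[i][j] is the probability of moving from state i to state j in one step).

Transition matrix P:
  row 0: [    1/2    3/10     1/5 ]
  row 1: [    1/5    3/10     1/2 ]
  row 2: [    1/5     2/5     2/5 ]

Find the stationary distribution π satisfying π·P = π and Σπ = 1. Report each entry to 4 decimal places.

π = [0.2857, 0.3377, 0.3766]

Balance equations π_j = Σ_i π_i·P[i][j]:
  π_0 = 1/2·π_0 + 1/5·π_1 + 1/5·π_2
  π_1 = 3/10·π_0 + 3/10·π_1 + 2/5·π_2
  normalize: π_0 + π_1 + π_2 = 1
Solving the linear system gives exactly π = [2/7, 26/77, 29/77].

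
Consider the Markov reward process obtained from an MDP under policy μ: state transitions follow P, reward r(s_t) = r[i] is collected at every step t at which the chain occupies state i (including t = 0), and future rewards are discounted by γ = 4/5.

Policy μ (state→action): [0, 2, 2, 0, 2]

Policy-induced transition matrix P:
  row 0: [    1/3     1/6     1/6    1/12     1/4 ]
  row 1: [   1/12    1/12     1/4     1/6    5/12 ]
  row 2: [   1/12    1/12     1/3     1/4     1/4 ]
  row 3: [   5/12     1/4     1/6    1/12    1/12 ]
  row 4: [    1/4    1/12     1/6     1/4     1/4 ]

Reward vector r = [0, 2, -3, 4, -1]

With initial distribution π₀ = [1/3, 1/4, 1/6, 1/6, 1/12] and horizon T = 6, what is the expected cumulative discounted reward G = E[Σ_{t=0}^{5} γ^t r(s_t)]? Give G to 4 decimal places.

G = 0.6647

t=0: π = [0.3333, 0.2500, 0.1667, 0.1667, 0.0833], E[r] = 0.5833, γ^t·E[r] = 0.583333, running G = 0.583333
t=1: π = [0.2361, 0.1389, 0.2153, 0.1458, 0.2639], E[r] = -0.0486, γ^t·E[r] = -0.038889, running G = 0.544444
t=2: π = [0.2350, 0.1273, 0.2141, 0.1748, 0.2488], E[r] = 0.0625, γ^t·E[r] = 0.040000, running G = 0.584444
t=3: π = [0.2418, 0.1320, 0.2130, 0.1711, 0.2421], E[r] = 0.0675, γ^t·E[r] = 0.034568, running G = 0.619012
t=4: π = [0.2412, 0.1320, 0.2132, 0.1702, 0.2435], E[r] = 0.0617, γ^t·E[r] = 0.025287, running G = 0.644300
t=5: π = [0.2409, 0.1318, 0.2132, 0.1704, 0.2436], E[r] = 0.0621, γ^t·E[r] = 0.020361, running G = 0.664661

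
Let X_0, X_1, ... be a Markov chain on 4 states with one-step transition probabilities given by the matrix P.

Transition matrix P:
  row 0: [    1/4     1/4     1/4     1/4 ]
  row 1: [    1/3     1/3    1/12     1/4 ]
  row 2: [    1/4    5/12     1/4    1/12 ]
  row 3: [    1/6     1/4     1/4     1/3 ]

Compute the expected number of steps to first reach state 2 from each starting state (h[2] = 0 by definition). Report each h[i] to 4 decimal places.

h = [4.8889, 5.7778, 0.0000, 4.8889]

First-step conditioning: h[2] = 0; for i ≠ 2, h[i] = 1 + Σ_k P[i][k]·h[k].
  h[0] = 1 + 1/4·h[0] + 1/4·h[1] + 1/4·h[3]
  h[1] = 1 + 1/3·h[0] + 1/3·h[1] + 1/4·h[3]
  h[3] = 1 + 1/6·h[0] + 1/4·h[1] + 1/3·h[3]
Solving the 3×3 linear system over states ≠ 2 gives exactly h = [44/9, 52/9, 0, 44/9] (h[2] = 0 is the target).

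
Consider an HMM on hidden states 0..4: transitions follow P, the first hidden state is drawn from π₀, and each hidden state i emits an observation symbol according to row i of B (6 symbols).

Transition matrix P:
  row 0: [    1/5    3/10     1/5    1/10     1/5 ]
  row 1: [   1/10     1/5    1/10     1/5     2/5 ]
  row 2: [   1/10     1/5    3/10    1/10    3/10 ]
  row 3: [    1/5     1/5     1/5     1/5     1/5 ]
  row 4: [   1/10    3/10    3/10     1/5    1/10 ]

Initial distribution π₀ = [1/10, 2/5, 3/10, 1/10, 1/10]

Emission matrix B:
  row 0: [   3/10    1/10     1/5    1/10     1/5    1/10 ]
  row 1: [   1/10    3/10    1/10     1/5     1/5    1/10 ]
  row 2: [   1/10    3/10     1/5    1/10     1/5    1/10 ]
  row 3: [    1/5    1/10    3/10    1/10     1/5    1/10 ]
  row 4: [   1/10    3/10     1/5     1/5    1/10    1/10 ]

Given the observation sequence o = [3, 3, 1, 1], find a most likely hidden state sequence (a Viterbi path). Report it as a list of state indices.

t=0: δ = [1.000e-02, 8.000e-02, 3.000e-02, 1.000e-02, 2.000e-02]  (obs o_0=3)
t=1: δ = [8.000e-04, 3.200e-03, 9.000e-04, 1.600e-03, 6.400e-03]  ψ = [1, 1, 2, 1, 1]  (obs o_1=3)
t=2: δ = [6.400e-05, 5.760e-04, 5.760e-04, 1.280e-04, 3.840e-04]  ψ = [4, 4, 4, 4, 1]  (obs o_2=1)
t=3: δ = [5.760e-06, 3.456e-05, 5.184e-05, 1.152e-05, 6.912e-05]  ψ = [1, 1, 2, 1, 1]  (obs o_3=1)
backtrack: best end state = 4; path = [1, 4, 1, 4]

path = [1, 4, 1, 4]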